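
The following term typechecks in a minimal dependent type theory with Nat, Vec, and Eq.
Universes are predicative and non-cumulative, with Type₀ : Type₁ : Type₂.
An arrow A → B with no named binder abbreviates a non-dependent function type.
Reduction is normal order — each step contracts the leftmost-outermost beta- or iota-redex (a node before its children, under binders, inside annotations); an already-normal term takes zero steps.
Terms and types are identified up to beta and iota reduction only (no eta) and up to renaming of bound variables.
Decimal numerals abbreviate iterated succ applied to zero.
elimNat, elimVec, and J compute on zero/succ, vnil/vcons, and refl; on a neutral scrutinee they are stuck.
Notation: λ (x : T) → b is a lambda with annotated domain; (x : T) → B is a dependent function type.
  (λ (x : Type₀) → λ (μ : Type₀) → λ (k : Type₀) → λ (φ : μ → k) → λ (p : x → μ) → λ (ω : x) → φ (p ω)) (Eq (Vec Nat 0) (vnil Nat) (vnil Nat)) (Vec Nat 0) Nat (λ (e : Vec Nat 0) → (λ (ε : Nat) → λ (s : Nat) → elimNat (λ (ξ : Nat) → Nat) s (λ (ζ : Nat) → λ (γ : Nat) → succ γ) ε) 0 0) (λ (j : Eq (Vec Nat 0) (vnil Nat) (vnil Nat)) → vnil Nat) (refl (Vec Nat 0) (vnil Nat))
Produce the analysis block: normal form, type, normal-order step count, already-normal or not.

resulting normal form:
  0
inferred type:
  Nat
reduction steps (normal order): 10
started in normal form: no
first redex: a beta-redex


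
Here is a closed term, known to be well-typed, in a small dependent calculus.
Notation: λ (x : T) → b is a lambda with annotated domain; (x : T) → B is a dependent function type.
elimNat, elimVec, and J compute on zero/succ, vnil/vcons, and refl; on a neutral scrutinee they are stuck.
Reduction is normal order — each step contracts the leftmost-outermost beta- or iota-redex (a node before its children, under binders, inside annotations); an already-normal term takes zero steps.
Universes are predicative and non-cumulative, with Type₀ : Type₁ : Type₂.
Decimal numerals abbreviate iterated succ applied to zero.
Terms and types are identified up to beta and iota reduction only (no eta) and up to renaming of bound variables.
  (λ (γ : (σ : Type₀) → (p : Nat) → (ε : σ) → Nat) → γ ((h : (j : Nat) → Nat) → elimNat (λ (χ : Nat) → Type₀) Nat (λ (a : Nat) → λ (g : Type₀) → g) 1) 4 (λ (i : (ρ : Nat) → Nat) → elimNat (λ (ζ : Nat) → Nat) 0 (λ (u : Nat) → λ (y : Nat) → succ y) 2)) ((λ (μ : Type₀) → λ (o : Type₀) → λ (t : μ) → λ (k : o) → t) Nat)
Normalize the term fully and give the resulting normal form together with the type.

normal form:
  4
inferred type:
  Nat
observation: normalization takes exactly 5 steps under the normal-order strategy.


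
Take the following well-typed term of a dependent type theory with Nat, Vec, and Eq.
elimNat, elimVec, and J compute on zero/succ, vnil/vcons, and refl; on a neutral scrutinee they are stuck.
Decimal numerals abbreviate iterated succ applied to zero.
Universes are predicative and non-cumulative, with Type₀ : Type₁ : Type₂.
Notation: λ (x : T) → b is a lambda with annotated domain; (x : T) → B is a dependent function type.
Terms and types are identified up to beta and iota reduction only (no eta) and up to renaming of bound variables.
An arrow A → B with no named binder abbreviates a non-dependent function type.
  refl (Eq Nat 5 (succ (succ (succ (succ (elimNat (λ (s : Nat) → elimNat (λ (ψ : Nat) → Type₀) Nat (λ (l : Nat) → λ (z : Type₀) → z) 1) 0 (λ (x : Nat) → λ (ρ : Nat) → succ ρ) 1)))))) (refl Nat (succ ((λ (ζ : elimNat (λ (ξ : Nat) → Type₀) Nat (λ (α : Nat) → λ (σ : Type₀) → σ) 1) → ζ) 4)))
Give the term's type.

the term's type:
  Eq (Eq Nat 5 5) (refl Nat 5) (refl Nat 5)


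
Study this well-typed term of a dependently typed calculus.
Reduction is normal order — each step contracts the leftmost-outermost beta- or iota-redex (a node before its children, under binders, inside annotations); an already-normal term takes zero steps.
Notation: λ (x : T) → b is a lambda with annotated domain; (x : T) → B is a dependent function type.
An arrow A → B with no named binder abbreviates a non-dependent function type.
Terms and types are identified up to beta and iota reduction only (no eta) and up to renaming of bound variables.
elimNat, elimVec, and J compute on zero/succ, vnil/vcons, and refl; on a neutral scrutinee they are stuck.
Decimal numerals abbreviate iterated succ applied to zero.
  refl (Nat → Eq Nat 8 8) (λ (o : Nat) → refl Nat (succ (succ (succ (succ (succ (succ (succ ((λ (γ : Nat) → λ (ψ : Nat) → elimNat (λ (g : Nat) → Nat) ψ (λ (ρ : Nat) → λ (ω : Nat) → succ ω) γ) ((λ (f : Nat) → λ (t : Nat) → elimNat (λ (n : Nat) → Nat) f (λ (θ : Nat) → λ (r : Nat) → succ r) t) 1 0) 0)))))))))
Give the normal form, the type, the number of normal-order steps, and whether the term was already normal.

normal form:
  refl (Nat → Eq Nat 8 8) (λ (o : Nat) → refl Nat 8)
type:
  Eq (Nat → Eq Nat 8 8) (λ (o : Nat) → refl Nat 8) (λ (γ : Nat) → refl Nat 8)
reduction steps (normal order): 9
already normal: no
first redex: a beta-redex


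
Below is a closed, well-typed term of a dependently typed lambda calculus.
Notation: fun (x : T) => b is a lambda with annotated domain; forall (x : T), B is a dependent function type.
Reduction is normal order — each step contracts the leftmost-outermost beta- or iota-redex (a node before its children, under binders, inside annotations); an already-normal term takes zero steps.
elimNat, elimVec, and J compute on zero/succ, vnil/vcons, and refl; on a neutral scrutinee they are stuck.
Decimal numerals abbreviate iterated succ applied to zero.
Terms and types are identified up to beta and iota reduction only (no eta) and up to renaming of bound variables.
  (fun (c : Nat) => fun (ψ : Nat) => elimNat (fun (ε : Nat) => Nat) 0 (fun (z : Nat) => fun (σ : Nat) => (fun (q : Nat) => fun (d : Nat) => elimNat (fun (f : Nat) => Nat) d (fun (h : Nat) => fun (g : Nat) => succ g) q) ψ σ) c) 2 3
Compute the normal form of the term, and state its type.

reduced normal form:
  6
inferred type:
  Nat


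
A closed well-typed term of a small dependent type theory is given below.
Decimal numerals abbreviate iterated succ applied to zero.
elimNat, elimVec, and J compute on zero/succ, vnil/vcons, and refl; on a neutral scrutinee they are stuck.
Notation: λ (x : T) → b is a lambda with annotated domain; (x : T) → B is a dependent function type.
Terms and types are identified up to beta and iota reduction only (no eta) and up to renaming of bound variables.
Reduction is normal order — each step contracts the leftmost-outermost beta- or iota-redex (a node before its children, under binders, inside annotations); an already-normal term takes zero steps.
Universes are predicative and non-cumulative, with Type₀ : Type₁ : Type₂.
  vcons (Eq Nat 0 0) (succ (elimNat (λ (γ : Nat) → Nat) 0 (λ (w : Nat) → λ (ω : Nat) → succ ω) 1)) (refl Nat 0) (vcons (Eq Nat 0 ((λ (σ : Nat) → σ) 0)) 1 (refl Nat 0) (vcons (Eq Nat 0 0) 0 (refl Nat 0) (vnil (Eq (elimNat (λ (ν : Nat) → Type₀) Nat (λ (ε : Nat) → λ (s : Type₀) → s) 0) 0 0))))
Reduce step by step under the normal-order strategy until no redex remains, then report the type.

normal-order reduction:
  vcons (Eq Nat 0 0) (succ (elimNat (λ (γ : Nat) → Nat) 0 (λ (w : Nat) → λ (ω : Nat) → succ ω) 1)) (refl Nat 0) (vcons (Eq Nat 0 ((λ (σ : Nat) → σ) 0)) 1 (refl Nat 0) (vcons (Eq Nat 0 0) 0 (refl Nat 0) (vnil (Eq (elimNat (λ (ν : Nat) → Type₀) Nat (λ (ε : Nat) → λ (s : Type₀) → s) 0) 0 0))))
  ~> vcons (Eq Nat 0 0) (succ ((λ (γ : Nat) → λ (w : Nat) → succ w) 0 (elimNat (λ (ω : Nat) → Nat) 0 (λ (σ : Nat) → λ (ν : Nat) → succ ν) 0))) (refl Nat 0) (vcons (Eq Nat 0 ((λ (ε : Nat) → ε) 0)) 1 (refl Nat 0) (vcons (Eq Nat 0 0) 0 (refl Nat 0) (vnil (Eq (elimNat (λ (s : Nat) → Type₀) Nat (λ (x : Nat) → λ (u : Type₀) → u) 0) 0 0))))
  ~> vcons (Eq Nat 0 0) (succ ((λ (γ : Nat) → succ γ) (elimNat (λ (w : Nat) → Nat) 0 (λ (ω : Nat) → λ (σ : Nat) → succ σ) 0))) (refl Nat 0) (vcons (Eq Nat 0 ((λ (ν : Nat) → ν) 0)) 1 (refl Nat 0) (vcons (Eq Nat 0 0) 0 (refl Nat 0) (vnil (Eq (elimNat (λ (ε : Nat) → Type₀) Nat (λ (s : Nat) → λ (x : Type₀) → x) 0) 0 0))))
  ~> vcons (Eq Nat 0 0) (succ (succ (elimNat (λ (γ : Nat) → Nat) 0 (λ (w : Nat) → λ (ω : Nat) → succ ω) 0))) (refl Nat 0) (vcons (Eq Nat 0 ((λ (σ : Nat) → σ) 0)) 1 (refl Nat 0) (vcons (Eq Nat 0 0) 0 (refl Nat 0) (vnil (Eq (elimNat (λ (ν : Nat) → Type₀) Nat (λ (ε : Nat) → λ (s : Type₀) → s) 0) 0 0))))
  ~> vcons (Eq Nat 0 0) 2 (refl Nat 0) (vcons (Eq Nat 0 ((λ (γ : Nat) → γ) 0)) 1 (refl Nat 0) (vcons (Eq Nat 0 0) 0 (refl Nat 0) (vnil (Eq (elimNat (λ (w : Nat) → Type₀) Nat (λ (ω : Nat) → λ (σ : Type₀) → σ) 0) 0 0))))
  ~> vcons (Eq Nat 0 0) 2 (refl Nat 0) (vcons (Eq Nat 0 0) 1 (refl Nat 0) (vcons (Eq Nat 0 0) 0 (refl Nat 0) (vnil (Eq (elimNat (λ (γ : Nat) → Type₀) Nat (λ (w : Nat) → λ (ω : Type₀) → ω) 0) 0 0))))
  ~> vcons (Eq Nat 0 0) 2 (refl Nat 0) (vcons (Eq Nat 0 0) 1 (refl Nat 0) (vcons (Eq Nat 0 0) 0 (refl Nat 0) (vnil (Eq Nat 0 0))))
type:
  Vec (Eq Nat 0 0) 3


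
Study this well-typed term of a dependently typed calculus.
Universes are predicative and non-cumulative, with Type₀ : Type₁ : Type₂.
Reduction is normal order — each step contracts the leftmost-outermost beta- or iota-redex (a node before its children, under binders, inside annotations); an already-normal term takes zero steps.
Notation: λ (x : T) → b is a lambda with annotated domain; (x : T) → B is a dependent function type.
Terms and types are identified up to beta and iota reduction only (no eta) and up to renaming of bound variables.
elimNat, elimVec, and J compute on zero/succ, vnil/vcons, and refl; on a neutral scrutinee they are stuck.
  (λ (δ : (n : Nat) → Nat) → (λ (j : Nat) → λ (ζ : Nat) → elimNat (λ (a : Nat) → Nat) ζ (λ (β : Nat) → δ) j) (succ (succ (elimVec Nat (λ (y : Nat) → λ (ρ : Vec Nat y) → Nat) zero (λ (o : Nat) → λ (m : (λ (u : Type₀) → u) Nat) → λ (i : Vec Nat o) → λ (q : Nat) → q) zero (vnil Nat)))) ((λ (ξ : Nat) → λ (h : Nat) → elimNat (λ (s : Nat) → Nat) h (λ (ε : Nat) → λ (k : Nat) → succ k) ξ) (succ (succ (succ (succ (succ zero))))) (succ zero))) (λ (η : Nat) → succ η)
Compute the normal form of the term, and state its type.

reduced normal form:
  succ (succ (succ (succ (succ (succ (succ (succ zero)))))))
the term's type:
  Nat


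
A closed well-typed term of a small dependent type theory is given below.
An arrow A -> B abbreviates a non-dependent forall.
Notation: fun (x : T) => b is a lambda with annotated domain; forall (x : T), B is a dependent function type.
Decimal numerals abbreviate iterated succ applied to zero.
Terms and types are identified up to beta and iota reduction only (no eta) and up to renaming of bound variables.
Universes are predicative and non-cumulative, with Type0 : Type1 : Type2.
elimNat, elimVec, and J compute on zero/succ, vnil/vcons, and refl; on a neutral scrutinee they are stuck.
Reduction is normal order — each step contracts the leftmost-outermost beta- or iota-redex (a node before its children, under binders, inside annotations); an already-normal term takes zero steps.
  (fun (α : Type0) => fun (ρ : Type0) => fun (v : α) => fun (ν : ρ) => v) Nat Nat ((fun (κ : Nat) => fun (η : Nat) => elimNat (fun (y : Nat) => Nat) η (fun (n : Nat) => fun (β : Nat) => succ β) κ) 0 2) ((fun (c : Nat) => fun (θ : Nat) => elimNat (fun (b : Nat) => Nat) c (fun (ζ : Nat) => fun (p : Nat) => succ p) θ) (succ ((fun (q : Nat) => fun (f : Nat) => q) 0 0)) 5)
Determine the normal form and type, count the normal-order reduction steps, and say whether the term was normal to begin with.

resulting normal form:
  2
inferred type:
  Nat
normal-order step count: 7
term was already normal: no
first contracted redex: a beta-redex


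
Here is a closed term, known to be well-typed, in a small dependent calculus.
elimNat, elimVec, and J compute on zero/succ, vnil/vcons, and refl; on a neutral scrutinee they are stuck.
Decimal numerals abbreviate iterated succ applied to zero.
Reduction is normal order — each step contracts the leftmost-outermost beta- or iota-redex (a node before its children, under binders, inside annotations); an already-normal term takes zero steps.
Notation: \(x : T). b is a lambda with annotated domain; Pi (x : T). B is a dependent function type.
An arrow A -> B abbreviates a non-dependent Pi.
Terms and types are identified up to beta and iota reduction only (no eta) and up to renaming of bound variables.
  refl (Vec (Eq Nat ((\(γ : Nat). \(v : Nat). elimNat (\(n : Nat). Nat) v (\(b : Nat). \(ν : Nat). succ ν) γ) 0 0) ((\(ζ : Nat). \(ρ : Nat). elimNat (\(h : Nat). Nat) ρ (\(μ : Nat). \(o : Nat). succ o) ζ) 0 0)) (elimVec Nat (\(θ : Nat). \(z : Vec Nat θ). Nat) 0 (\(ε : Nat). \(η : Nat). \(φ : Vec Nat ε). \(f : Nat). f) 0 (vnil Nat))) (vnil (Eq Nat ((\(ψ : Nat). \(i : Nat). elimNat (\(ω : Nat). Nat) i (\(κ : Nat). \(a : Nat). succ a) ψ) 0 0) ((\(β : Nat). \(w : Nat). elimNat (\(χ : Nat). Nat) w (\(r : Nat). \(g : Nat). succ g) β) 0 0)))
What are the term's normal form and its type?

reduced normal form:
  refl (Vec (Eq Nat 0 0) 0) (vnil (Eq Nat 0 0))
the term's type:
  Eq (Vec (Eq Nat 0 0) 0) (vnil (Eq Nat 0 0)) (vnil (Eq Nat 0 0))


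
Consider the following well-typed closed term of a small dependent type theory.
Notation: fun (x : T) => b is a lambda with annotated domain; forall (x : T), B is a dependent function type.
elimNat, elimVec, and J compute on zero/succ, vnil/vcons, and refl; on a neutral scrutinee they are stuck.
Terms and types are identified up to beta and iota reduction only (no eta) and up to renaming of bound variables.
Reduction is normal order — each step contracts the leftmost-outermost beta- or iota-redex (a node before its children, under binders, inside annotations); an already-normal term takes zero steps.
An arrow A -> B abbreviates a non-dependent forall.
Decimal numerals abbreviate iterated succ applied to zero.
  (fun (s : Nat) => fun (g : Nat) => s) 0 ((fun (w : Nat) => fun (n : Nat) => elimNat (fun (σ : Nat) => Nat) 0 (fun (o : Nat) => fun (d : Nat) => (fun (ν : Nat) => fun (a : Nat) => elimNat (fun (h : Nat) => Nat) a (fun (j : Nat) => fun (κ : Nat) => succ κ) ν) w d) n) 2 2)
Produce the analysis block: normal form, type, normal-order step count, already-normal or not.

reduced normal form:
  0
the term's type:
  Nat
reduction steps (normal order): 2
term was already normal: no
first contracted redex: a beta-redex


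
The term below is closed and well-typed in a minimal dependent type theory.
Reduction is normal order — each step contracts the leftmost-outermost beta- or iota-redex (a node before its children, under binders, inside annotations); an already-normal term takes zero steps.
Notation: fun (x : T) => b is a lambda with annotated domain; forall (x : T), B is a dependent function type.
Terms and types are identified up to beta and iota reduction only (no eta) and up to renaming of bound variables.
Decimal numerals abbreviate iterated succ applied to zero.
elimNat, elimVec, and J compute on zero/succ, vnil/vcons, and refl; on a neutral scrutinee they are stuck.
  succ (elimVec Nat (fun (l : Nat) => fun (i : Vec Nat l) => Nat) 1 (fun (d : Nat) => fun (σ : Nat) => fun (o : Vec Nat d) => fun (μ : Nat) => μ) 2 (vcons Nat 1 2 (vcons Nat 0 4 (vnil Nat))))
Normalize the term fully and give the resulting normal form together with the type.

resulting normal form:
  2
inferred type:
  Nat
observation: reduction starts at an elimVec iota-redex, and 11 normal-order steps reach the normal form.


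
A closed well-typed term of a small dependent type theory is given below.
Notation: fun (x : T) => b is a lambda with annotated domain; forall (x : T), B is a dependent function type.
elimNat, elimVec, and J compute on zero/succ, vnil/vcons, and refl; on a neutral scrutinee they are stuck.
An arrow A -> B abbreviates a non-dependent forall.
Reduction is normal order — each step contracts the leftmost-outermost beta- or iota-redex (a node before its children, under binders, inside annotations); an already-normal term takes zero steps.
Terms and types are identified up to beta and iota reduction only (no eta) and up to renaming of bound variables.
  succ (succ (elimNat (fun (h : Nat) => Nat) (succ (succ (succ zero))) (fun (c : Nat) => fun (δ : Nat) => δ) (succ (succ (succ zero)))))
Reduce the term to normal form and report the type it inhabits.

normal form:
  succ (succ (succ (succ (succ zero))))
type:
  Nat
observation: contracting an elimNat iota-redex first, the term normalizes in 10 steps.


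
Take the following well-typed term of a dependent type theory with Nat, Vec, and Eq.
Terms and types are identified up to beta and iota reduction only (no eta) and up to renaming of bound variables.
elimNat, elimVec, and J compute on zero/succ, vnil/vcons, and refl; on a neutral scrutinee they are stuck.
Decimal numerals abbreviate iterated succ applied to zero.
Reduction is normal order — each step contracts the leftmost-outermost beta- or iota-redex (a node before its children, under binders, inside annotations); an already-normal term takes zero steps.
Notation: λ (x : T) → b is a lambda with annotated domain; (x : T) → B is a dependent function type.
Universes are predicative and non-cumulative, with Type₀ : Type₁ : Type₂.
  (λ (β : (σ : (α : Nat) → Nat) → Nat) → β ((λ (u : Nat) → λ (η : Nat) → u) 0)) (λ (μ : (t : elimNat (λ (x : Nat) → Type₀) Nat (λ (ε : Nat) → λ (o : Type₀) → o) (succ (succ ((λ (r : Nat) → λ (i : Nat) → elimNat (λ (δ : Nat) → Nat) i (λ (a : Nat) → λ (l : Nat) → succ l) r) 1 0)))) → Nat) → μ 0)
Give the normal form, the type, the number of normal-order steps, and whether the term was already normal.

resulting normal form:
  0
type:
  Nat
steps to reach normal form (normal order): 4
already normal: no
first contracted redex: a beta-redex


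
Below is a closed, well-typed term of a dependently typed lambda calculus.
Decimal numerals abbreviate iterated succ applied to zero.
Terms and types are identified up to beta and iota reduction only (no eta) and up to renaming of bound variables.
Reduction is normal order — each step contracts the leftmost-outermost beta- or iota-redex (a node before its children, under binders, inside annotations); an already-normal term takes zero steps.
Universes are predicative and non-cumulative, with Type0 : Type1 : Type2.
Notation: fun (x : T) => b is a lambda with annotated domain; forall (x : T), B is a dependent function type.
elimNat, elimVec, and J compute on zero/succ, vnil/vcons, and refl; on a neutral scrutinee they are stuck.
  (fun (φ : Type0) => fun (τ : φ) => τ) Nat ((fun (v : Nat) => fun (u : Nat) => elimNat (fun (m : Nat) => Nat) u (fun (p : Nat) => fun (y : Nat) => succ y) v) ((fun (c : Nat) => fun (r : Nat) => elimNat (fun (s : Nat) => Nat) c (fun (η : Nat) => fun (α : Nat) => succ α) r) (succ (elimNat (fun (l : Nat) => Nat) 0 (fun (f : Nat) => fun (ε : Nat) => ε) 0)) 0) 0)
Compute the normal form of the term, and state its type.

reduced normal form:
  1
inferred type:
  Nat
observation: normalization takes exactly 12 steps under the normal-order strategy.


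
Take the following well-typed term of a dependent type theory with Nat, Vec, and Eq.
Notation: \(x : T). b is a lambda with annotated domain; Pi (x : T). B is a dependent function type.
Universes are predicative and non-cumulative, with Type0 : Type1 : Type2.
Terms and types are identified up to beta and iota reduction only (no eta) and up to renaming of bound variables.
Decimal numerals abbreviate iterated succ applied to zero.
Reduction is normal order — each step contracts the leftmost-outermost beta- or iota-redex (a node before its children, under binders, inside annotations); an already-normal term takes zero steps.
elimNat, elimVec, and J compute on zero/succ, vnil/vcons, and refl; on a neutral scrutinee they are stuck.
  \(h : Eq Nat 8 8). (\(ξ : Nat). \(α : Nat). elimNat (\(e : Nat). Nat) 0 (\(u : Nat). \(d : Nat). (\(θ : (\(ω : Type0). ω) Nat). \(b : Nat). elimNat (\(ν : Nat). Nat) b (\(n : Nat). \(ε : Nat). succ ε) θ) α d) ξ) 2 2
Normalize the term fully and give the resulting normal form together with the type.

normal form:
  \(h : Eq Nat 8 8). 4
type:
  Pi (h : Eq Nat 8 8). Nat


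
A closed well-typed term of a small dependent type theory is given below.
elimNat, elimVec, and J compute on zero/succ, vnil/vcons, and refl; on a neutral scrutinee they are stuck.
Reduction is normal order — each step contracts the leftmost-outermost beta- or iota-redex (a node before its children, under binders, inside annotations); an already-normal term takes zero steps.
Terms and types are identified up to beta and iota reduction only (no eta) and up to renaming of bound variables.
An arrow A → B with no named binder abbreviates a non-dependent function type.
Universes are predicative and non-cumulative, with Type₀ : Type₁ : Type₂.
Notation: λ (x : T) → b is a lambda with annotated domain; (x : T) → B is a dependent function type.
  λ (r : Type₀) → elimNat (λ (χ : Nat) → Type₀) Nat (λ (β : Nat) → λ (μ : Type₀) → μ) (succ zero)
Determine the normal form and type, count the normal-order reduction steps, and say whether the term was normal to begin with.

resulting normal form:
  λ (r : Type₀) → Nat
the term's type:
  Type₀ → Type₀
normal-order step count: 4
started in normal form: no
first redex: an elimNat iota-redex


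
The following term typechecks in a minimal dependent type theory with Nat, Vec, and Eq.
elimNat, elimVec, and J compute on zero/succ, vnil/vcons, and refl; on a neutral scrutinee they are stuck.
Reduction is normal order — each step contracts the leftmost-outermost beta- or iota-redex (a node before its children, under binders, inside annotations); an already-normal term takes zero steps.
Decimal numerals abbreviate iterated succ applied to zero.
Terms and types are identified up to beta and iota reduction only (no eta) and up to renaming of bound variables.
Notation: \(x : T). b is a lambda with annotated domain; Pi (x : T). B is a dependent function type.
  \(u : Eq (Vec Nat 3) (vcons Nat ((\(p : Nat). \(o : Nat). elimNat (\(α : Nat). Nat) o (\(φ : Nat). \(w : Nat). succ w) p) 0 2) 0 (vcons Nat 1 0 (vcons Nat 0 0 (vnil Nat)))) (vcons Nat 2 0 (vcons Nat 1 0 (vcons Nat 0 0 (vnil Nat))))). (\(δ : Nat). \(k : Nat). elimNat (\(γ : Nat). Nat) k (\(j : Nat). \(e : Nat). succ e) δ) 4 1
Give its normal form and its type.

resulting normal form:
  \(u : Eq (Vec Nat 3) (vcons Nat 2 0 (vcons Nat 1 0 (vcons Nat 0 0 (vnil Nat)))) (vcons Nat 2 0 (vcons Nat 1 0 (vcons Nat 0 0 (vnil Nat))))). 5
the term's type:
  Pi (u : Eq (Vec Nat 3) (vcons Nat 2 0 (vcons Nat 1 0 (vcons Nat 0 0 (vnil Nat)))) (vcons Nat 2 0 (vcons Nat 1 0 (vcons Nat 0 0 (vnil Nat))))). Nat


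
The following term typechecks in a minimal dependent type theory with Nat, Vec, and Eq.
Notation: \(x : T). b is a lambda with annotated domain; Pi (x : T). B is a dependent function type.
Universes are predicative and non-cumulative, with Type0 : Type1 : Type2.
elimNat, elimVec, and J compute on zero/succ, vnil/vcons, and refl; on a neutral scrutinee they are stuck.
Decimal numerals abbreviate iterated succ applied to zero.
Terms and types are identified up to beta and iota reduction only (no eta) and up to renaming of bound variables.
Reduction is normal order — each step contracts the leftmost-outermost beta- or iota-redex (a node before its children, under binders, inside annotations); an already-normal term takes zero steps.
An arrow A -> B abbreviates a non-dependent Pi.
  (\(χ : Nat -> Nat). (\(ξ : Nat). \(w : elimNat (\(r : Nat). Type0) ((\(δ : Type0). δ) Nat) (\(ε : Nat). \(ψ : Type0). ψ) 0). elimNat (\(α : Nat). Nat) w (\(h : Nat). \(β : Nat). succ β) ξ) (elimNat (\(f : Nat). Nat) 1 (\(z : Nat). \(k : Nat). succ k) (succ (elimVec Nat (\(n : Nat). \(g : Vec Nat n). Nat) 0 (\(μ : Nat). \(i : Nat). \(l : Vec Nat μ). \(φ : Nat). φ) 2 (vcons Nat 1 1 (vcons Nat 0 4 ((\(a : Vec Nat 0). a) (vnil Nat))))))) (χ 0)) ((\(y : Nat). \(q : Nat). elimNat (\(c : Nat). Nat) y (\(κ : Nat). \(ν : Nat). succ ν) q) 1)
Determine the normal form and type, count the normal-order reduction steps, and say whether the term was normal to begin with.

normal form:
  3
type:
  Nat
normal-order step count: 29
started in normal form: no
first contracted redex: a beta-redex


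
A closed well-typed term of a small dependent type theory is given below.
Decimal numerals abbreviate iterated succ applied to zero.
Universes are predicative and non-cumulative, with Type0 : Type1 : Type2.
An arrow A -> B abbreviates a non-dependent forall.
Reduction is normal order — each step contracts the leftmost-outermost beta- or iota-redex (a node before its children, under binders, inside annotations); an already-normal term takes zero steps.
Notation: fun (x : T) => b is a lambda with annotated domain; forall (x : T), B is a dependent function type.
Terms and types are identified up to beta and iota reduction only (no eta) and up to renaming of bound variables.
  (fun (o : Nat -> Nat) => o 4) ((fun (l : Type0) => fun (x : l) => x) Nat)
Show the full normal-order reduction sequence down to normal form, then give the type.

normal-order reduction:
  (fun (o : Nat -> Nat) => o 4) ((fun (l : Type0) => fun (x : l) => x) Nat)
  ~> (fun (o : Type0) => fun (l : o) => l) Nat 4
  ~> (fun (o : Nat) => o) 4
  ~> 4
inferred type:
  Nat


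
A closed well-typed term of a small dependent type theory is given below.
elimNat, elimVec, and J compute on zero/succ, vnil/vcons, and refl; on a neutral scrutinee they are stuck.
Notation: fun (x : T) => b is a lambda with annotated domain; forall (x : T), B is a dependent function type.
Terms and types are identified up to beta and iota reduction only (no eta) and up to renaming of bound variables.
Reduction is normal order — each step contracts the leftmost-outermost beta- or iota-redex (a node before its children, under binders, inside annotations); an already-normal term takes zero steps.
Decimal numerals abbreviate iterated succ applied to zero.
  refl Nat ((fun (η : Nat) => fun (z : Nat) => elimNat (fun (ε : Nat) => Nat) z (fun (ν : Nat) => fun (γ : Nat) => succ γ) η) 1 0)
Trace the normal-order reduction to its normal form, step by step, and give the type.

reduction (normal order):
  refl Nat ((fun (η : Nat) => fun (z : Nat) => elimNat (fun (ε : Nat) => Nat) z (fun (ν : Nat) => fun (γ : Nat) => succ γ) η) 1 0)
  ~> refl Nat ((fun (η : Nat) => elimNat (fun (z : Nat) => Nat) η (fun (ε : Nat) => fun (ν : Nat) => succ ν) 1) 0)
  ~> refl Nat (elimNat (fun (η : Nat) => Nat) 0 (fun (z : Nat) => fun (ε : Nat) => succ ε) 1)
  ~> refl Nat ((fun (η : Nat) => fun (z : Nat) => succ z) 0 (elimNat (fun (ε : Nat) => Nat) 0 (fun (ν : Nat) => fun (γ : Nat) => succ γ) 0))
  ~> refl Nat ((fun (η : Nat) => succ η) (elimNat (fun (z : Nat) => Nat) 0 (fun (ε : Nat) => fun (ν : Nat) => succ ν) 0))
  ~> refl Nat (succ (elimNat (fun (η : Nat) => Nat) 0 (fun (z : Nat) => fun (ε : Nat) => succ ε) 0))
  ~> refl Nat 1
inferred type:
  Eq Nat 1 1


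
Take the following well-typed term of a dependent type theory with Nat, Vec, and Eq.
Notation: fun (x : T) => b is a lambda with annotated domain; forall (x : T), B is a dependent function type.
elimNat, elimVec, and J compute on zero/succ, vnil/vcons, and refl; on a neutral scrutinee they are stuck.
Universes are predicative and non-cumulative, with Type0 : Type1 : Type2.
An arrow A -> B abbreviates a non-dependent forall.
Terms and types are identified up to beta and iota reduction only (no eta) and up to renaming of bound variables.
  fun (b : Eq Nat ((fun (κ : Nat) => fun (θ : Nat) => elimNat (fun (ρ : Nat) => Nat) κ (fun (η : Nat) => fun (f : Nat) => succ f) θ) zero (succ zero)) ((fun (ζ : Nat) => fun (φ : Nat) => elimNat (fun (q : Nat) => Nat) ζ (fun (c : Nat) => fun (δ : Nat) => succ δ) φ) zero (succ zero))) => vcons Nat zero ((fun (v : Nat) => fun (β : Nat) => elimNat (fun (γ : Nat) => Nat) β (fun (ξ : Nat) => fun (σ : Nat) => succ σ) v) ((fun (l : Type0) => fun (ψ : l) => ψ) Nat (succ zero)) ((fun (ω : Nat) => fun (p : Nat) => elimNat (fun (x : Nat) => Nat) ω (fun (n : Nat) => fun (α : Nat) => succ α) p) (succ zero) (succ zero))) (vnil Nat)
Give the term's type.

inferred type:
  Eq Nat (succ zero) (succ zero) -> Vec Nat (succ zero)


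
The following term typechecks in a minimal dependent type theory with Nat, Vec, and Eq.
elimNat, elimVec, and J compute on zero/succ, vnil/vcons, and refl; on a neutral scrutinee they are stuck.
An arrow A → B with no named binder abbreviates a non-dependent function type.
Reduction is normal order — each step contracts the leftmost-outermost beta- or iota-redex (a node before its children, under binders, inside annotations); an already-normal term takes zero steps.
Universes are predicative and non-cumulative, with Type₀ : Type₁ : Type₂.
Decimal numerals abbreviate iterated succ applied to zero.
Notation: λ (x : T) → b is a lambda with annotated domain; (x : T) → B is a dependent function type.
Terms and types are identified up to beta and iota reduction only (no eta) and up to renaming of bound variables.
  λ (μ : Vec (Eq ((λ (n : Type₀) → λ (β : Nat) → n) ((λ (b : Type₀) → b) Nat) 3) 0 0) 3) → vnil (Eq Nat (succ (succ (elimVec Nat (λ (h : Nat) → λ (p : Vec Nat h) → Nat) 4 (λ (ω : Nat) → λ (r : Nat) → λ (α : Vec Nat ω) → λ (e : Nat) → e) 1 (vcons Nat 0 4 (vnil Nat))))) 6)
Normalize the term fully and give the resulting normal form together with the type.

reduced normal form:
  λ (μ : Vec (Eq Nat 0 0) 3) → vnil (Eq Nat 6 6)
type:
  Vec (Eq Nat 0 0) 3 → Vec (Eq Nat 6 6) 0


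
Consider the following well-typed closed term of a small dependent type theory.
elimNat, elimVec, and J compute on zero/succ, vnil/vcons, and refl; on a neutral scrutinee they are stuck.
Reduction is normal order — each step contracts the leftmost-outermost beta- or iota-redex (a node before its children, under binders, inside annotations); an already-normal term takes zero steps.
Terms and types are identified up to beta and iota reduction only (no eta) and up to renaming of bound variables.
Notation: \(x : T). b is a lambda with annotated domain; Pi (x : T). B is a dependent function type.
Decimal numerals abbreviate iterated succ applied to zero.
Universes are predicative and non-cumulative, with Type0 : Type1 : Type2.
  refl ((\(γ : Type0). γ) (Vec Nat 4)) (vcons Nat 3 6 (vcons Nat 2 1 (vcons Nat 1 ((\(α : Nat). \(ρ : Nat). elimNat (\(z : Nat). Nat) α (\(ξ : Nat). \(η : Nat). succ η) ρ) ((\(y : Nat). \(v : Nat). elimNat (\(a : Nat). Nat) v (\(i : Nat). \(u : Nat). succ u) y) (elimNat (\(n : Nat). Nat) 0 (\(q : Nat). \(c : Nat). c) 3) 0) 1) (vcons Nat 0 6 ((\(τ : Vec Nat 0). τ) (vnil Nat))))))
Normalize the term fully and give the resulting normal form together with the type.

resulting normal form:
  refl (Vec Nat 4) (vcons Nat 3 6 (vcons Nat 2 1 (vcons Nat 1 1 (vcons Nat 0 6 (vnil Nat)))))
the term's type:
  Eq (Vec Nat 4) (vcons Nat 3 6 (vcons Nat 2 1 (vcons Nat 1 1 (vcons Nat 0 6 (vnil Nat))))) (vcons Nat 3 6 (vcons Nat 2 1 (vcons Nat 1 1 (vcons Nat 0 6 (vnil Nat)))))


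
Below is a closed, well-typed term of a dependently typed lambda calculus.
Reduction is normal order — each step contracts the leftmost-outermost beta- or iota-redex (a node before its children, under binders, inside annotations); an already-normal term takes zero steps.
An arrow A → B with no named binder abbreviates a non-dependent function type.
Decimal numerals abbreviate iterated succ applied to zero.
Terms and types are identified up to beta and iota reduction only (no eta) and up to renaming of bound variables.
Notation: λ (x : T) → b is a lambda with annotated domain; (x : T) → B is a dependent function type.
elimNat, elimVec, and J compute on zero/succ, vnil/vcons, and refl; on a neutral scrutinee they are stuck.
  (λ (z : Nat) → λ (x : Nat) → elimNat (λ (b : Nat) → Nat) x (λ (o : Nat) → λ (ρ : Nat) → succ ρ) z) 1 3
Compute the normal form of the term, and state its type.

normal form:
  4
type:
  Nat
observation: the leftmost-outermost redex is a beta-redex, and normalization takes 6 steps.


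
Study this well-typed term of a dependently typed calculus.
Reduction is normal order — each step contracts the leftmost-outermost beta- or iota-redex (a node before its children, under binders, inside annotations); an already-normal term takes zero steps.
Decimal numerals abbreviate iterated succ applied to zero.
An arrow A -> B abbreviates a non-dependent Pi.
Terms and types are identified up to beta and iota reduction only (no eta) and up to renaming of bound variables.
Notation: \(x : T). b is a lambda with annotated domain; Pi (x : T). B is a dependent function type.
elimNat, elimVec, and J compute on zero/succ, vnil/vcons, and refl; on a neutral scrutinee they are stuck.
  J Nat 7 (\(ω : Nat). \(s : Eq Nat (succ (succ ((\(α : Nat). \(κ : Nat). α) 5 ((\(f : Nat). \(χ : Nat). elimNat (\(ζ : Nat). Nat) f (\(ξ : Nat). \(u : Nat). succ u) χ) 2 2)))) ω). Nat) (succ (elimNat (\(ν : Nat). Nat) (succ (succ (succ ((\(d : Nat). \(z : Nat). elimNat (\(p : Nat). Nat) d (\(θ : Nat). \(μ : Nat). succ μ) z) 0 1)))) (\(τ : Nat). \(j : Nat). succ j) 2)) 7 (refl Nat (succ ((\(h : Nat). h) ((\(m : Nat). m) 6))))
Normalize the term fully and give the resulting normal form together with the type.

reduced normal form:
  7
type:
  Nat
observation: reduction starts at a J iota-redex, and 14 normal-order steps reach the normal form.


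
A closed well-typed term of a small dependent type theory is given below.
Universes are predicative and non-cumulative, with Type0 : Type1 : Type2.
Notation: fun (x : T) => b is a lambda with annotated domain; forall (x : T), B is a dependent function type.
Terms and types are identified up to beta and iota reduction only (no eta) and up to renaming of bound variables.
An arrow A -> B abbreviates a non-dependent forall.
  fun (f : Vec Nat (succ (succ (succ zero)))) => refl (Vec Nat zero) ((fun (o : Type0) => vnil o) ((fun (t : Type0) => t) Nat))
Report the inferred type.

the term's type:
  Vec Nat (succ (succ (succ zero))) -> Eq (Vec Nat zero) (vnil Nat) (vnil Nat)


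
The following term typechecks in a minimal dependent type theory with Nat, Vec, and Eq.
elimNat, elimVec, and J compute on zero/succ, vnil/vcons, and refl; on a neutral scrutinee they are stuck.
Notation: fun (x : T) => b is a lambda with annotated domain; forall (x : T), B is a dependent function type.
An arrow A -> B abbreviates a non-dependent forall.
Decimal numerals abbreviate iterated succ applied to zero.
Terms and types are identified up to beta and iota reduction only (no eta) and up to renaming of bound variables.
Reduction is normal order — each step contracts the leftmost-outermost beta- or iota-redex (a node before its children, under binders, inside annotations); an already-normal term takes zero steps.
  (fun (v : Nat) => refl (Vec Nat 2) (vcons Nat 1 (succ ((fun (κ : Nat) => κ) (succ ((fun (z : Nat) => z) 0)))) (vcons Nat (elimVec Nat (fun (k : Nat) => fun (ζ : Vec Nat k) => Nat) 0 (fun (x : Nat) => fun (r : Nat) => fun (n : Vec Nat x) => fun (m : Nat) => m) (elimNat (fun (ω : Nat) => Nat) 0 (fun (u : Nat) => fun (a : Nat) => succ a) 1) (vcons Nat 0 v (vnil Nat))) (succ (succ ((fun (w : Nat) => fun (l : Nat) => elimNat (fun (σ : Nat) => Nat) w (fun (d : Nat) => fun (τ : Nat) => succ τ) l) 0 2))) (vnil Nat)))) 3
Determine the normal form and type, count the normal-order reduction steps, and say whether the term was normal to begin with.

resulting normal form:
  refl (Vec Nat 2) (vcons Nat 1 2 (vcons Nat 0 4 (vnil Nat)))
type:
  Eq (Vec Nat 2) (vcons Nat 1 2 (vcons Nat 0 4 (vnil Nat))) (vcons Nat 1 2 (vcons Nat 0 4 (vnil Nat)))
normal-order step count: 18
started in normal form: no
first redex: a beta-redex


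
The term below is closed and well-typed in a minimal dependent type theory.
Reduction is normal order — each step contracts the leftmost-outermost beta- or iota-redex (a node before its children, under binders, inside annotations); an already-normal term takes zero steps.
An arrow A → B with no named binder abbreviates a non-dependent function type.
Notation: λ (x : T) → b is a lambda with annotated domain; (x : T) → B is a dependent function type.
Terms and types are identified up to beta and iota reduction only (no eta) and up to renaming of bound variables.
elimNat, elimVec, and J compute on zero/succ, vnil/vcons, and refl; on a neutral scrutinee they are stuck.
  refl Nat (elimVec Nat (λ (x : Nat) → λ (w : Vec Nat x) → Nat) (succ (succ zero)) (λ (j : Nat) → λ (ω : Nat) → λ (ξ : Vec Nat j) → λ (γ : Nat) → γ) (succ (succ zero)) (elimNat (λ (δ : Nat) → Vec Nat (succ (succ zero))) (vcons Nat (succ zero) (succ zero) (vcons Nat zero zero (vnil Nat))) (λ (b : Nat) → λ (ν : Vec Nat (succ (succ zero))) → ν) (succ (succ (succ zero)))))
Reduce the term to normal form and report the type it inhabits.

reduced normal form:
  refl Nat (succ (succ zero))
the term's type:
  Eq Nat (succ (succ zero)) (succ (succ zero))


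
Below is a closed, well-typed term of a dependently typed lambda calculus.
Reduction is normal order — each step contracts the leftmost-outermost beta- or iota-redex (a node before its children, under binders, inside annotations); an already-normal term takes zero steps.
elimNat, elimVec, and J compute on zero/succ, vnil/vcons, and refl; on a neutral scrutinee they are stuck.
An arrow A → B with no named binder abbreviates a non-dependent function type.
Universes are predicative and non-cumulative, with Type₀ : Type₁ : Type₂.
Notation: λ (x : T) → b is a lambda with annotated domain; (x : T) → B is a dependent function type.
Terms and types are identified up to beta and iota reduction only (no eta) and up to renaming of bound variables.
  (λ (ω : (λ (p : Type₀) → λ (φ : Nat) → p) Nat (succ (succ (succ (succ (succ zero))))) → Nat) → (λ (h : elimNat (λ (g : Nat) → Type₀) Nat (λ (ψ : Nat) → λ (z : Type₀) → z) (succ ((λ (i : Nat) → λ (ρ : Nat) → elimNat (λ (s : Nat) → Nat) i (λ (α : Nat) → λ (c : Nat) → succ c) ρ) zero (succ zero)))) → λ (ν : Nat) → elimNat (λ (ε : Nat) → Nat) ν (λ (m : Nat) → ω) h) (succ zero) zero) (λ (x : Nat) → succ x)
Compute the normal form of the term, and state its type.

reduced normal form:
  succ zero
the term's type:
  Nat


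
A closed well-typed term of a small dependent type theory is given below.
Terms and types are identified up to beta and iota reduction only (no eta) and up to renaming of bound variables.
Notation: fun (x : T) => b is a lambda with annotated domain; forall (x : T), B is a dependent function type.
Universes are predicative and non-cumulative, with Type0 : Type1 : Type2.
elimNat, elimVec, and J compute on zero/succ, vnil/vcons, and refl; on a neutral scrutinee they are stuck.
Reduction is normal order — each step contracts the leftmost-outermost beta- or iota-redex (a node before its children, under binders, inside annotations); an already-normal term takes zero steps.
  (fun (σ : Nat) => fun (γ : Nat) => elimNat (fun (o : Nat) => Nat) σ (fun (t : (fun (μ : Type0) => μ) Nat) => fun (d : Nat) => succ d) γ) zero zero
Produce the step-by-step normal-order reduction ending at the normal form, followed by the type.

normal-order reduction:
  (fun (σ : Nat) => fun (γ : Nat) => elimNat (fun (o : Nat) => Nat) σ (fun (t : (fun (μ : Type0) => μ) Nat) => fun (d : Nat) => succ d) γ) zero zero
  ~> (fun (σ : Nat) => elimNat (fun (γ : Nat) => Nat) zero (fun (o : (fun (t : Type0) => t) Nat) => fun (μ : Nat) => succ μ) σ) zero
  ~> elimNat (fun (σ : Nat) => Nat) zero (fun (γ : (fun (o : Type0) => o) Nat) => fun (t : Nat) => succ t) zero
  ~> zero
the term's type:
  Nat
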